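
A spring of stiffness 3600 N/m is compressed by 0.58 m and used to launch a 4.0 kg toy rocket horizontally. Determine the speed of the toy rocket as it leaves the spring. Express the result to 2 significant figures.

v = 17 m/s

The toy rocket leaves the spring when the spring is at natural length, so ½kx² = ½mv²
v = x√(k/m) = 0.58 × √(3600/4.0) = 17.40 m/s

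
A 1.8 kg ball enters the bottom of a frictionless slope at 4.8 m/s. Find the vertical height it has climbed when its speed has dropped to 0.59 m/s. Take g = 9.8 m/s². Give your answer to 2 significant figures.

Conservation of energy: ½mv₁² = ½mv₂² + mgh
h = (v₁² − v₂²)/(2g) = (4.8² − 0.59²)/(2 × 9.8) = 1.158 m

h = 1.2 m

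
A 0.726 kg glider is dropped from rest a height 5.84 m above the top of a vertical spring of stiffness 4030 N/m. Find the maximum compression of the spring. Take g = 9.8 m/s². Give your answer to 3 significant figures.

x = 0.145 m

Take the reference level at the top of the uncompressed spring. At max compression the glider has fallen H + x and is momentarily at rest:
mg(H + x) = ½kx²
½(4030)x² − (0.726)(9.8)x − (0.726)(9.8)(5.84) = 0
2015x² − 7.115x − 41.55 = 0
x = [7.115 + √(50.62 + 334896)]/(2 × 2015) = 0.1454 m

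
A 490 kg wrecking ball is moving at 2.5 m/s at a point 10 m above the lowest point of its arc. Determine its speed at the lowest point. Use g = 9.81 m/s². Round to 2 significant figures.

v = 14 m/s

Mechanical energy is conserved (no friction): ½mv₀² + mgh = ½mv²
v² = v₀² + 2gh = (2.5)² + 2(9.81)(10) = 202.45
v = √202.45 = 14.23 m/s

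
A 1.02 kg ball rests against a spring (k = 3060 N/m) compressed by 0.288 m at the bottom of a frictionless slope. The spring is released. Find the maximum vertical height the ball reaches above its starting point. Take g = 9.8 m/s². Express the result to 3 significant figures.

All spring PE becomes gravitational PE at the highest point: ½kx² = mgh
h = kx²/(2mg) = (3060)(0.288)²/(2 × 1.02 × 9.8) = 12.70 m

h = 12.7 m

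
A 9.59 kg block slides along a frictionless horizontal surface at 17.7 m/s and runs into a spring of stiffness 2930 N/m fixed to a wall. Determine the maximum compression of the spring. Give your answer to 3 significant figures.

x = 1.01 m

At max compression the block is momentarily at rest: ½mv² = ½kx²
x = v√(m/k) = 17.7 × √(9.59/2930) = 1.013 m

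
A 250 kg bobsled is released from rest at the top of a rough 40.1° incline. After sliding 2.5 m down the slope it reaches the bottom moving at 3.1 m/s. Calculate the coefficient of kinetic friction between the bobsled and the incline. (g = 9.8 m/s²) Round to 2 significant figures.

μ_k = 0.59

mgh = ½mv² + μ_k (mg cosθ) L, with h = L sinθ
mgL sinθ = 3945.3 J; ½mv² = 1201.2 J
W_f = 3945.3 − 1201.2 = 2744 J
μ_k = W_f/(mg cosθ · L) = 2744/(1874 × 2.5) = 0.5857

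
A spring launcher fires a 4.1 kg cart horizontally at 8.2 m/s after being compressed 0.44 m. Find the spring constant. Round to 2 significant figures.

k = 1400 N/m

Spring PE at full compression equals KE at release: ½kx² = ½mv²
k = mv²/x² = (4.1)(8.2)²/(0.44)² = 1424 N/m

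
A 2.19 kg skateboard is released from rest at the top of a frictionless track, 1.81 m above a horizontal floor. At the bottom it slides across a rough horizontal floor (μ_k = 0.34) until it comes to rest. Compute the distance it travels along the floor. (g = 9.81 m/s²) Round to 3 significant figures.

Applying the work–energy principle:
At rest all PE has been dissipated by friction: mgh = μ_k m g d
d = h/μ_k = 1.81/0.34 = 5.324 m

d = 5.32 m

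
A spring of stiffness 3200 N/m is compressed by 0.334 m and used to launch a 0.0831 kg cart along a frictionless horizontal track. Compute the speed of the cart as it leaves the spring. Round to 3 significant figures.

Conservation of energy: ½kx² = ½mv²
v = x√(k/m) = 0.334 × √(3200/0.0831) = 65.54 m/s

v = 65.5 m/s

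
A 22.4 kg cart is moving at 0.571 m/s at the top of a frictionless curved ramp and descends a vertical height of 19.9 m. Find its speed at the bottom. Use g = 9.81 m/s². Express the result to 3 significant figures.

By conservation of mechanical energy, ½mv₀² + mgh = ½mv²
v² = v₀² + 2gh = (0.571)² + 2(9.81)(19.9) = 390.76
v = √390.76 = 19.77 m/s

v = 19.8 m/s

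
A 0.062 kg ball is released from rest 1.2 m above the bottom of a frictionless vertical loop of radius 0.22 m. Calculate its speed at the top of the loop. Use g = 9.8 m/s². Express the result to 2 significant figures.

v = 3.9 m/s

Energy conservation: mgh = ½mv_top² + mg(2r)
v_top² = 2g(h − 2r) = 2(9.8)(1.2 − 0.4400) = 14.90
v_top = 3.860 m/s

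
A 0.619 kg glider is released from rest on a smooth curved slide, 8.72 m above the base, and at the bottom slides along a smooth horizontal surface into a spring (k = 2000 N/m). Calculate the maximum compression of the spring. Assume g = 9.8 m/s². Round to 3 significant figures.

Gravitational PE at the top equals spring PE at max compression: mgh = ½kx²
x = √(2mgh/k) = √(2 × 0.619 × 9.8 × 8.72 / 2000) = 0.2300 m

x = 0.230 m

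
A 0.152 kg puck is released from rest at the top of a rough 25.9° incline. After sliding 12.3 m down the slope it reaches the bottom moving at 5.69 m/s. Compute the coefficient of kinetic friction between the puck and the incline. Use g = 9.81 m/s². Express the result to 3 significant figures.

μ_k = 0.336

Energy balance down the incline: mg L sinθ − ½mv² = μ_k (mg cosθ) L
mgL sinθ = 8.0113 J; ½mv² = 2.4606 J
W_f = 8.0113 − 2.4606 = 5.551 J
μ_k = W_f/(mg cosθ · L) = 5.551/(1.341 × 12.3) = 0.3364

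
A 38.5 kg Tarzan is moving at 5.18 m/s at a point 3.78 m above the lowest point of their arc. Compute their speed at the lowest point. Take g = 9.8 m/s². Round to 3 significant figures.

v = 10.0 m/s

By conservation of mechanical energy, ½mv₀² + mgh = ½mv²
v² = v₀² + 2gh = (5.18)² + 2(9.8)(3.78) = 100.92
v = √100.92 = 10.05 m/s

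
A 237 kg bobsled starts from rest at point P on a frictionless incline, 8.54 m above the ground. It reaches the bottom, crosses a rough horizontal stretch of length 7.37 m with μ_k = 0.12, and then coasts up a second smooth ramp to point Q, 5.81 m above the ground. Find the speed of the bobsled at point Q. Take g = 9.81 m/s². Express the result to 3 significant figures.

v = 6.02 m/s

Energy at P: mgh₁ = (237)(9.81)(8.54) = 19855 J
Friction loss: W_f = μ_k mg d = 2056 J
At Q: ½mv² + mgh₂ = mgh₁ − W_f
½mv² = 19855 − 2056 − 13508 = 4291.0 J
v = √(2 × 4291.0/237) = 6.018 m/s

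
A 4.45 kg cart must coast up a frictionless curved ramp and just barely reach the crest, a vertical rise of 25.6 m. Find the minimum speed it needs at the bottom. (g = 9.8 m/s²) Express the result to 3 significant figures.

At the top it is momentarily at rest, so all KE converts to PE: ½mv² = mgh
v = √(2gh) = √(2 × 9.8 × 25.6) = 22.40 m/s

v = 22.4 m/s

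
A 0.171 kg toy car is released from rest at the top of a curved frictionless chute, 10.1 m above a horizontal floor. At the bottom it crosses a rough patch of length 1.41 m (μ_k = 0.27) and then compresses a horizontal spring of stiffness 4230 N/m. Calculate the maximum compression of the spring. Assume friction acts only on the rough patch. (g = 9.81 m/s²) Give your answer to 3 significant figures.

Initial energy: E₁ = mgh = (0.171)(9.81)(10.1) = 16.943 J
Friction removes W_f = μ_k mg d = (0.27)(0.171)(9.81)(1.41) = 0.6386 J
Energy reaching the spring: E = 16.943 − 0.6386 = 16.304 J
At max compression ½kx² = E ⇒ x = √(2E/k) = √(2 × 16.304/4230) = 0.08780 m

x = 0.0878 m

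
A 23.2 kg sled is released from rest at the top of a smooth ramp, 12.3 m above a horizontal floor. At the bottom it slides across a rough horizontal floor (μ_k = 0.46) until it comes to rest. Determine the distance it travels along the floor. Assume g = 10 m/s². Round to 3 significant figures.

d = 26.7 m

Energy bookkeeping (friction removes W_f = μ_k N d):
At rest all PE has been dissipated by friction: mgh = μ_k m g d
d = h/μ_k = 12.3/0.46 = 26.74 m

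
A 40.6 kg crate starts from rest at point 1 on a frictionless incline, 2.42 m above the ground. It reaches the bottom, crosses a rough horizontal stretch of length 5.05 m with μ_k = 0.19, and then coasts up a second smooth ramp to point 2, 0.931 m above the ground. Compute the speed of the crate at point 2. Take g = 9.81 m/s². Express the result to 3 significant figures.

Energy at 1: mgh₁ = (40.6)(9.81)(2.42) = 963.85 J
Friction loss: W_f = μ_k mg d = 382.2 J
At 2: ½mv² + mgh₂ = mgh₁ − W_f
½mv² = 963.85 − 382.2 − 370.80 = 210.89 J
v = √(2 × 210.89/40.6) = 3.223 m/s

v = 3.22 m/s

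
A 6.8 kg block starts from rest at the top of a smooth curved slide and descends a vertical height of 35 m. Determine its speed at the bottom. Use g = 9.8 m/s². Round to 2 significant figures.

Energy conservation between the two points: mgh = ½mv²
v = √(2gh) = √(2 × 9.8 × 35) = √686.00 = 26.19 m/s

v = 26 m/s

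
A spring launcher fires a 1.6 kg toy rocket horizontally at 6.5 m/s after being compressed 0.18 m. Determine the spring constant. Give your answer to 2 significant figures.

½kx² = ½mv²
k = mv²/x² = (1.6)(6.5)²/(0.18)² = 2086 N/m

k = 2100 N/m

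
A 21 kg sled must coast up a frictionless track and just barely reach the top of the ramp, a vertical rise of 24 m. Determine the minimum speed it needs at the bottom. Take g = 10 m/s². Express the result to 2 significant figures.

v = 22 m/s

At the top it is momentarily at rest, so all KE converts to PE: ½mv² = mgh
v = √(2gh) = √(2 × 10 × 24) = 21.91 m/s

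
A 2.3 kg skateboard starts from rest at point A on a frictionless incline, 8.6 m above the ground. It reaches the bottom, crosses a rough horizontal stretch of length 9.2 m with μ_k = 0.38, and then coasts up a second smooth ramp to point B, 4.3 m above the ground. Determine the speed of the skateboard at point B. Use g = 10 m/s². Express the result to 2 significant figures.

Energy at A: mgh₁ = (2.3)(10)(8.6) = 197.80 J
Friction loss: W_f = μ_k mg d = 80.41 J
At B: ½mv² + mgh₂ = mgh₁ − W_f
½mv² = 197.80 − 80.41 − 98.900 = 18.492 J
v = √(2 × 18.492/2.3) = 4.010 m/s

v = 4.0 m/s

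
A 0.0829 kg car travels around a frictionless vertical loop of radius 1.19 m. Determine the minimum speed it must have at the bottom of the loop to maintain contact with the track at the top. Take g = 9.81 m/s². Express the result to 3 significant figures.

At the top: mg = mv_top²/r ⇒ v_top² = gr = 11.67 m²/s²
Energy from bottom to top (height 2r): ½mv_bot² = ½mv_top² + mg(2r)
v_bot² = gr + 4gr = 5gr = 58.37
v_bot = √(5gr) = 7.640 m/s

v = 7.64 m/s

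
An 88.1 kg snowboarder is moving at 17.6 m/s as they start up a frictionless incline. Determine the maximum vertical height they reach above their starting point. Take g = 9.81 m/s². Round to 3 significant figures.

By energy conservation, ½mv² = mgh
h = v²/(2g) = 17.6²/(2 × 9.81) = 15.79 m

h = 15.8 m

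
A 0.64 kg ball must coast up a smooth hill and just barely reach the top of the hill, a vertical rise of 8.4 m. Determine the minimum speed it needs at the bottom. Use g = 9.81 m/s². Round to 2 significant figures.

v = 13 m/s

At the top it is momentarily at rest, so all KE converts to PE: ½mv² = mgh
v = √(2gh) = √(2 × 9.81 × 8.4) = 12.84 m/s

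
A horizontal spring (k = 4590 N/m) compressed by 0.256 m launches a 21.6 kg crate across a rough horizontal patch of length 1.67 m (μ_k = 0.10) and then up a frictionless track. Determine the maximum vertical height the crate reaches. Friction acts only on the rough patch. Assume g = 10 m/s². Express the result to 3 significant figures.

h = 0.529 m

Spring energy: E₀ = ½kx² = ½(4590)(0.256)² = 150.41 J
Friction: W_f = μ_k mg d = (0.10)(21.6)(10)(1.67) = 36.07 J
Energy at base of ramp: E = 150.41 − 36.07 = 114.33 J
At max height all remaining energy is PE: mgh = E ⇒ h = E/(mg) = 114.33/(21.6 × 10) = 0.5293 m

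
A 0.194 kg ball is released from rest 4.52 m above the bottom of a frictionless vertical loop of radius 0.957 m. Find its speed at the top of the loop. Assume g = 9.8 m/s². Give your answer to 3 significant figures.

Energy conservation: mgh = ½mv_top² + mg(2r)
v_top² = 2g(h − 2r) = 2(9.8)(4.52 − 1.914) = 51.08
v_top = 7.147 m/s

v = 7.15 m/s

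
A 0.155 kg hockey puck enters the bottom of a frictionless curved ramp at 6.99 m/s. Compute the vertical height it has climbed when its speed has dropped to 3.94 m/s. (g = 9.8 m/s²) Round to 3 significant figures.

h = 1.70 m

Conservation of energy: ½mv₁² = ½mv₂² + mgh
h = (v₁² − v₂²)/(2g) = (6.99² − 3.94²)/(2 × 9.8) = 1.701 m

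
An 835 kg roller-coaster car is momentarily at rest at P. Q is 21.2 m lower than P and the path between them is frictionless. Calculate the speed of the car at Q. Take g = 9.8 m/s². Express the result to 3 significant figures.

v = 20.4 m/s

By conservation of mechanical energy, mgh = ½mv²
v = √(2gh) = √(2 × 9.8 × 21.2) = √415.52 = 20.38 m/s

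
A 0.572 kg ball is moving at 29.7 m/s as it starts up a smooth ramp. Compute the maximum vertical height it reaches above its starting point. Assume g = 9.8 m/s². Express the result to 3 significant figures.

h = 45.0 m

By energy conservation, ½mv² = mgh
h = v²/(2g) = 29.7²/(2 × 9.8) = 45.00 m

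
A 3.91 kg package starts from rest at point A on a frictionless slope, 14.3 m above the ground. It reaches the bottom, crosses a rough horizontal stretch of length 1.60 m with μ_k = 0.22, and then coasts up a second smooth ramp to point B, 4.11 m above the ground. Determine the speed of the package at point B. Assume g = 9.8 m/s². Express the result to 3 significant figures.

Energy at A: mgh₁ = (3.91)(9.8)(14.3) = 547.95 J
Friction loss: W_f = μ_k mg d = 13.49 J
At B: ½mv² + mgh₂ = mgh₁ − W_f
½mv² = 547.95 − 13.49 − 157.49 = 376.97 J
v = √(2 × 376.97/3.91) = 13.89 m/s

v = 13.9 m/s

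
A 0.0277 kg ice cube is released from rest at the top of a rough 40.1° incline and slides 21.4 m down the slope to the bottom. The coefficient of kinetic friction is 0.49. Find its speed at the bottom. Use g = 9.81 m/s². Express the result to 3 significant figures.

Work–energy: mg(L sinθ) − μ_k(mg cosθ)L = ½mv²
mgh = mgL sinθ = (0.0277)(9.81)(21.4)sin40.1° = 3.7457 J
W_f = μ_k mg cosθ · L = (0.49)(0.0277)(9.81)cos40.1°·21.4 = 2.180 J
½mv² = 3.7457 − 2.180 = 1.5661 J
v = √(2 × 1.5661/0.0277) = 10.63 m/s

v = 10.6 m/s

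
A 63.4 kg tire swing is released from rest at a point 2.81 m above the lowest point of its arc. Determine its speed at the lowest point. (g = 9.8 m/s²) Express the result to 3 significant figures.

v = 7.42 m/s

By conservation of mechanical energy, mgh = ½mv²
v = √(2gh) = √(2 × 9.8 × 2.81) = √55.076 = 7.421 m/s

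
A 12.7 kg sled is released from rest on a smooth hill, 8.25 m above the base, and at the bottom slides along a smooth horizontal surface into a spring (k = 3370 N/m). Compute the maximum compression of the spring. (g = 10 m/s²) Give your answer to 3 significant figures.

At max compression the sled is momentarily at rest: mgh = ½kx²
x = √(2mgh/k) = √(2 × 12.7 × 10 × 8.25 / 3370) = 0.7885 m

x = 0.789 m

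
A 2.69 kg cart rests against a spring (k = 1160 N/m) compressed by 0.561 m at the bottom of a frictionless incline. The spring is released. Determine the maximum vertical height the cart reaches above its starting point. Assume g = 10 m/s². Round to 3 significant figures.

At maximum height the cart is at rest, so ½kx² = mgh
h = kx²/(2mg) = (1160)(0.561)²/(2 × 2.69 × 10) = 6.786 m

h = 6.79 m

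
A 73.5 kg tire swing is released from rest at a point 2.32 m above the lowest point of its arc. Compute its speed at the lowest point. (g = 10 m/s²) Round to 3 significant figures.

v = 6.81 m/s

By conservation of mechanical energy, mgh = ½mv²
The mass cancels from both sides.
v = √(2gh) = √(2 × 10 × 2.32) = √46.400 = 6.812 m/s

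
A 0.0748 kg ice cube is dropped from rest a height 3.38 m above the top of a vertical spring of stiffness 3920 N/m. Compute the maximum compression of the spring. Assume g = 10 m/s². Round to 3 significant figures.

Let x be the compression. The total drop is H + x, and the cube is instantaneously at rest at max compression, so energy conservation gives:
mg(H + x) = ½kx²
½(3920)x² − (0.0748)(10)x − (0.0748)(10)(3.38) = 0
1960x² − 0.7480x − 2.528 = 0
x = [0.7480 + √(0.5595 + 19821)]/(2 × 1960) = 0.03611 m

x = 0.0361 m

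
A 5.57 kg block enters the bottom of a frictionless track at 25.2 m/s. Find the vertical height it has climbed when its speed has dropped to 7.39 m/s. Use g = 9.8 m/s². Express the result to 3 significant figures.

h = 29.6 m

Conservation of energy: ½mv₁² = ½mv₂² + mgh
h = (v₁² − v₂²)/(2g) = (25.2² − 7.39²)/(2 × 9.8) = 29.61 m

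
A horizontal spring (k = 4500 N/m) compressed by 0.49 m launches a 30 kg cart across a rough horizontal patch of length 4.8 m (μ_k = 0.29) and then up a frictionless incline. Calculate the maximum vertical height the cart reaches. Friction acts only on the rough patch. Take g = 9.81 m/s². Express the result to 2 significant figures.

Spring energy: E₀ = ½kx² = ½(4500)(0.49)² = 540.23 J
Friction: W_f = μ_k mg d = (0.29)(30)(9.81)(4.8) = 409.7 J
Energy at base of ramp: E = 540.23 − 409.7 = 130.56 J
At max height all remaining energy is PE: mgh = E ⇒ h = E/(mg) = 130.56/(30 × 9.81) = 0.4436 m

h = 0.44 m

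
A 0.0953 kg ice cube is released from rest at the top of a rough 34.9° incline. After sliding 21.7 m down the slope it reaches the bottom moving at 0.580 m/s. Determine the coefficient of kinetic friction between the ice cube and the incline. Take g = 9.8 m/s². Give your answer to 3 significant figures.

mgh = ½mv² + μ_k (mg cosθ) L, with h = L sinθ
mgL sinθ = 11.595 J; ½mv² = 0.016029 J
W_f = 11.595 − 0.016029 = 11.58 J
μ_k = W_f/(mg cosθ · L) = 11.58/(0.7660 × 21.7) = 0.6966

μ_k = 0.697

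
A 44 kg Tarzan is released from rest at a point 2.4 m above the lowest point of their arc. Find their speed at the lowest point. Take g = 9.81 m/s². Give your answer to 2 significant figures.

Mechanical energy is conserved (no friction): mgh = ½mv²
v = √(2gh) = √(2 × 9.81 × 2.4) = √47.088 = 6.862 m/s

v = 6.9 m/s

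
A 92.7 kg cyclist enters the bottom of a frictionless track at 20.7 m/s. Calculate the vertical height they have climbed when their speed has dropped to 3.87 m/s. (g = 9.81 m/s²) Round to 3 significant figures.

Energy balance between the two points: ½mv₁² = ½mv₂² + mgh
h = (v₁² − v₂²)/(2g) = (20.7² − 3.87²)/(2 × 9.81) = 21.08 m

h = 21.1 m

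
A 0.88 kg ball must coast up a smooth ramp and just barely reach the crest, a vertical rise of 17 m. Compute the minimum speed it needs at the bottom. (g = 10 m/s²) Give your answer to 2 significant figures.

At the top it is momentarily at rest, so all KE converts to PE: ½mv² = mgh
v = √(2gh) = √(2 × 10 × 17) = 18.44 m/s

v = 18 m/s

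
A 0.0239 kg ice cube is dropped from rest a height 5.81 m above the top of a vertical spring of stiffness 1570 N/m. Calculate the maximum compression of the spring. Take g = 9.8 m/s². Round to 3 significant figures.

Take the reference level at the top of the uncompressed spring. At max compression the cube has fallen H + x and is momentarily at rest:
mg(H + x) = ½kx²
½(1570)x² − (0.0239)(9.8)x − (0.0239)(9.8)(5.81) = 0
785.0x² − 0.2342x − 1.361 = 0
x = [0.2342 + √(0.05486 + 4273.0)]/(2 × 785.0) = 0.04179 m

x = 0.0418 m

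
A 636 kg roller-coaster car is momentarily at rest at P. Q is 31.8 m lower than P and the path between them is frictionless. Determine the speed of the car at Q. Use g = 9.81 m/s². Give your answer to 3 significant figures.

v = 25.0 m/s

Energy conservation between the two points: mgh = ½mv²
The mass cancels from both sides.
v = √(2gh) = √(2 × 9.81 × 31.8) = √623.92 = 24.98 m/s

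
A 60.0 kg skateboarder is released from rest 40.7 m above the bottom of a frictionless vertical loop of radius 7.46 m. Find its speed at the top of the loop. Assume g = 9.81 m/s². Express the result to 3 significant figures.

v = 22.5 m/s

Energy conservation: mgh = ½mv_top² + mg(2r)
v_top² = 2g(h − 2r) = 2(9.81)(40.7 − 14.92) = 505.8
v_top = 22.49 m/s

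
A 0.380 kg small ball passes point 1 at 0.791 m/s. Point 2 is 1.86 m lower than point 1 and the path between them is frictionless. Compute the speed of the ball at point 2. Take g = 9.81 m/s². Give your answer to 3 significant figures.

v = 6.09 m/s

By conservation of mechanical energy, ½mv₀² + mgh = ½mv²
v² = v₀² + 2gh = (0.791)² + 2(9.81)(1.86) = 37.119
v = √37.119 = 6.093 m/s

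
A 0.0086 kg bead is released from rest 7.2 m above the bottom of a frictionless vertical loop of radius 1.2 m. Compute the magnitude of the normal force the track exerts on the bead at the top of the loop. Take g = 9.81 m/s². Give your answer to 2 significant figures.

N = 0.59 N

Energy from release to top (height 2r): mgh = ½mv_top² + mg(2r)
v_top² = 2g(h − 2r) = 2(9.81)(7.2 − 2.400) = 94.176 m²/s²
At the top, both N and weight point toward the centre: N + mg = mv_top²/r
N = m(v_top²/r − g) = 0.0086(94.176/1.2 − 9.81) = 0.5906 N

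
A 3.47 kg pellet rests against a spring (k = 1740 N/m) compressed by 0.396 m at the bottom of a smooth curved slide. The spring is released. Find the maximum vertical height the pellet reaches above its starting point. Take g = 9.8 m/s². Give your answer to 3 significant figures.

h = 4.01 m

All spring PE becomes gravitational PE at the highest point: ½kx² = mgh
h = kx²/(2mg) = (1740)(0.396)²/(2 × 3.47 × 9.8) = 4.012 m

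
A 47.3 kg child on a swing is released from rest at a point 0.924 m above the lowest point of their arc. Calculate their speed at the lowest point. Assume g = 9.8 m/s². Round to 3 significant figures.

v = 4.26 m/s

Equating total energy at the two states: mgh = ½mv²
The mass cancels from both sides.
v = √(2gh) = √(2 × 9.8 × 0.924) = √18.110 = 4.256 m/s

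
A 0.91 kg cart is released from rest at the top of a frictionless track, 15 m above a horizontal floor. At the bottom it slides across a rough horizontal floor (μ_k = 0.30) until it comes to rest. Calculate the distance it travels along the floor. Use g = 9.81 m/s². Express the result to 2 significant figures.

Applying the work–energy principle:
At rest all PE has been dissipated by friction: mgh = μ_k m g d
d = h/μ_k = 15/0.30 = 50.00 m

d = 50 m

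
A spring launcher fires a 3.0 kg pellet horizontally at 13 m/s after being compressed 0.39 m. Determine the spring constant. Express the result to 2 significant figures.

k = 3300 N/m

½kx² = ½mv²
k = mv²/x² = (3.0)(13)²/(0.39)² = 3333 N/m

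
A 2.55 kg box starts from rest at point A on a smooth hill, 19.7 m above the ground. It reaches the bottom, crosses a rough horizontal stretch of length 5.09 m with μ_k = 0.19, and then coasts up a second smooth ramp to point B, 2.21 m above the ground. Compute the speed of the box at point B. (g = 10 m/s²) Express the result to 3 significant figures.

Energy at A: mgh₁ = (2.55)(10)(19.7) = 502.35 J
Friction loss: W_f = μ_k mg d = 24.66 J
At B: ½mv² + mgh₂ = mgh₁ − W_f
½mv² = 502.35 − 24.66 − 56.355 = 421.33 J
v = √(2 × 421.33/2.55) = 18.18 m/s

v = 18.2 m/s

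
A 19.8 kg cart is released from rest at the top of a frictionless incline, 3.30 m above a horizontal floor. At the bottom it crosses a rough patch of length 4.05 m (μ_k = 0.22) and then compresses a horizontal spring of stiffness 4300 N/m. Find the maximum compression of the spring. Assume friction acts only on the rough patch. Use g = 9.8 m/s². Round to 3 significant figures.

Initial energy: E₁ = mgh = (19.8)(9.8)(3.30) = 640.33 J
Friction removes W_f = μ_k mg d = (0.22)(19.8)(9.8)(4.05) = 172.9 J
Energy reaching the spring: E = 640.33 − 172.9 = 467.44 J
At max compression ½kx² = E ⇒ x = √(2E/k) = √(2 × 467.44/4300) = 0.4663 m

x = 0.466 m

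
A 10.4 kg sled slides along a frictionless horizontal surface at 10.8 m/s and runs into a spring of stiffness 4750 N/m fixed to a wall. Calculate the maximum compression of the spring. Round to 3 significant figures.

x = 0.505 m

At max compression the sled is momentarily at rest: ½mv² = ½kx²
x = v√(m/k) = 10.8 × √(10.4/4750) = 0.5054 m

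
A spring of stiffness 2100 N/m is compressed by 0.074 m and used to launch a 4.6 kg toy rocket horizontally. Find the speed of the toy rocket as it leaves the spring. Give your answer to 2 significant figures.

v = 1.6 m/s

Conservation of energy: ½kx² = ½mv²
v = x√(k/m) = 0.074 × √(2100/4.6) = 1.581 m/s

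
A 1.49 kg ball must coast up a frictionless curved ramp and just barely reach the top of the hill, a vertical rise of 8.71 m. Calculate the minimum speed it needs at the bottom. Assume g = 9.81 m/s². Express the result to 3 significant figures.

At the top it is momentarily at rest, so all KE converts to PE: ½mv² = mgh
v = √(2gh) = √(2 × 9.81 × 8.71) = 13.07 m/s

v = 13.1 m/s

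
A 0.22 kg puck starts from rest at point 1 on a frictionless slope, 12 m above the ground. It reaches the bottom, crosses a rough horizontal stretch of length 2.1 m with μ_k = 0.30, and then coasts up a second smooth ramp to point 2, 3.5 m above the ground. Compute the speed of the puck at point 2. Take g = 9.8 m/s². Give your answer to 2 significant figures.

v = 12 m/s

Energy at 1: mgh₁ = (0.22)(9.8)(12) = 25.872 J
Friction loss: W_f = μ_k mg d = 1.358 J
At 2: ½mv² + mgh₂ = mgh₁ − W_f
½mv² = 25.872 − 1.358 − 7.5460 = 16.968 J
v = √(2 × 16.968/0.22) = 12.42 m/s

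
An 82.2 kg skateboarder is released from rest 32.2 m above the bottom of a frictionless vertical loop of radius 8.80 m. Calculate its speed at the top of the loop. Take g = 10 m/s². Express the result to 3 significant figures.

v = 17.1 m/s

Energy conservation: mgh = ½mv_top² + mg(2r)
v_top² = 2g(h − 2r) = 2(10)(32.2 − 17.60) = 292.0
v_top = 17.09 m/s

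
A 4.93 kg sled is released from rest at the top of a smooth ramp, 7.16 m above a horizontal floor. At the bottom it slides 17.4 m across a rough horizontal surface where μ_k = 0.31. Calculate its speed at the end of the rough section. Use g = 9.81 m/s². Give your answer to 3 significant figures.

Energy bookkeeping (friction removes W_f = μ_k N d):
mgh = ½mv² + μ_k m g d
W_f = μ_k mg d = (0.31)(4.93)(9.81)(17.4) = 260.9 J
½mv² = mgh − W_f = 346.28 − 260.9 = 85.410 J
v = √(2 × 85.410/4.93) = 5.886 m/s

v = 5.89 m/s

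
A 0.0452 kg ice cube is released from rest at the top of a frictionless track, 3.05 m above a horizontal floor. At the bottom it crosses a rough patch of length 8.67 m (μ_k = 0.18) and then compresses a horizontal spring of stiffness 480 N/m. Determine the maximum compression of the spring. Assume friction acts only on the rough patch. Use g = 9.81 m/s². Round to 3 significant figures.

x = 0.0525 m

Initial energy: E₁ = mgh = (0.0452)(9.81)(3.05) = 1.3524 J
Friction removes W_f = μ_k mg d = (0.18)(0.0452)(9.81)(8.67) = 0.6920 J
Energy reaching the spring: E = 1.3524 − 0.6920 = 0.66042 J
At max compression ½kx² = E ⇒ x = √(2E/k) = √(2 × 0.66042/480) = 0.05246 m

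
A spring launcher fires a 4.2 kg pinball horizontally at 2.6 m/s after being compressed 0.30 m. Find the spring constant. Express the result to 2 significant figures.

k = 320 N/m

½kx² = ½mv²
k = mv²/x² = (4.2)(2.6)²/(0.30)² = 315.5 N/m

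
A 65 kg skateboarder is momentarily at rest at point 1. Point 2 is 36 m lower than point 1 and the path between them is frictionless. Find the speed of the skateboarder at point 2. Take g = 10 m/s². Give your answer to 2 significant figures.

v = 27 m/s

Mechanical energy is conserved (no friction): mgh = ½mv²
v = √(2gh) = √(2 × 10 × 36) = √720.00 = 26.83 m/s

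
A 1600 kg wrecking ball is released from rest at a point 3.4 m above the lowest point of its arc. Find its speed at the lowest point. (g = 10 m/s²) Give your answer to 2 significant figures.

v = 8.2 m/s

Equating total energy at the two states: mgh = ½mv²
v = √(2gh) = √(2 × 10 × 3.4) = √68.000 = 8.246 m/s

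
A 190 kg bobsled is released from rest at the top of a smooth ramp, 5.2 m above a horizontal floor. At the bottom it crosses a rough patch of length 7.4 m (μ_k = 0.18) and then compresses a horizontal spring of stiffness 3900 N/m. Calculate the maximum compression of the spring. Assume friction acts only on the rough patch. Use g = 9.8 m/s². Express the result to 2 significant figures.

x = 1.9 m

Initial energy: E₁ = mgh = (190)(9.8)(5.2) = 9682.4 J
Friction removes W_f = μ_k mg d = (0.18)(190)(9.8)(7.4) = 2480 J
Energy reaching the spring: E = 9682.4 − 2480 = 7202.2 J
At max compression ½kx² = E ⇒ x = √(2E/k) = √(2 × 7202.2/3900) = 1.922 m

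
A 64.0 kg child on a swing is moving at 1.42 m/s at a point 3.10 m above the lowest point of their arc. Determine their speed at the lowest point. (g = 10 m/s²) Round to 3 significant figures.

By conservation of mechanical energy, ½mv₀² + mgh = ½mv²
The mass cancels from both sides.
v² = v₀² + 2gh = (1.42)² + 2(10)(3.10) = 64.016
v = √64.016 = 8.001 m/s

v = 8.00 m/s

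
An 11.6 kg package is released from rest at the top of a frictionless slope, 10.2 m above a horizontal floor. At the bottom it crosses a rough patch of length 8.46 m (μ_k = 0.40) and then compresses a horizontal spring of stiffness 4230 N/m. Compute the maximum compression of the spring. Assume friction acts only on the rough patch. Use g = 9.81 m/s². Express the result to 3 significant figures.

x = 0.606 m

Initial energy: E₁ = mgh = (11.6)(9.81)(10.2) = 1160.7 J
Friction removes W_f = μ_k mg d = (0.40)(11.6)(9.81)(8.46) = 385.1 J
Energy reaching the spring: E = 1160.7 − 385.1 = 775.63 J
At max compression ½kx² = E ⇒ x = √(2E/k) = √(2 × 775.63/4230) = 0.6056 m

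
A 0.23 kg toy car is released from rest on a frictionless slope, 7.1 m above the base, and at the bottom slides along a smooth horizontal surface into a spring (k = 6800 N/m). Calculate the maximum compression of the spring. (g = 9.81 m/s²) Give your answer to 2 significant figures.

x = 0.069 m

At max compression the car is momentarily at rest: mgh = ½kx²
x = √(2mgh/k) = √(2 × 0.23 × 9.81 × 7.1 / 6800) = 0.06864 m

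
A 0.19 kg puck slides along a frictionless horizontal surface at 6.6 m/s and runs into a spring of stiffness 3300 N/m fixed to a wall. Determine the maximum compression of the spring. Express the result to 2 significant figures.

Conservation of energy between contact and max compression: ½mv² = ½kx²
x = v√(m/k) = 6.6 × √(0.19/3300) = 0.05008 m

x = 0.050 m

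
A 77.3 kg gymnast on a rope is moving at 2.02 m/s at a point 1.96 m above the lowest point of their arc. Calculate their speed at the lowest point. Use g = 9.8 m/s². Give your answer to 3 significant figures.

v = 6.52 m/s

Mechanical energy is conserved (no friction): ½mv₀² + mgh = ½mv²
The mass cancels from both sides.
v² = v₀² + 2gh = (2.02)² + 2(9.8)(1.96) = 42.496
v = √42.496 = 6.519 m/s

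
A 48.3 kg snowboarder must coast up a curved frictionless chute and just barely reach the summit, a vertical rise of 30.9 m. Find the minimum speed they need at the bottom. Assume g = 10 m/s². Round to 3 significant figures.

At the top they are momentarily at rest, so all KE converts to PE: ½mv² = mgh
v = √(2gh) = √(2 × 10 × 30.9) = 24.86 m/s

v = 24.9 m/s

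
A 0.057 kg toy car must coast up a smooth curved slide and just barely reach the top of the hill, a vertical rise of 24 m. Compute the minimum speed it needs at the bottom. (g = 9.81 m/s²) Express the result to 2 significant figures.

At the top it is momentarily at rest, so all KE converts to PE: ½mv² = mgh
v = √(2gh) = √(2 × 9.81 × 24) = 21.70 m/s

v = 22 m/s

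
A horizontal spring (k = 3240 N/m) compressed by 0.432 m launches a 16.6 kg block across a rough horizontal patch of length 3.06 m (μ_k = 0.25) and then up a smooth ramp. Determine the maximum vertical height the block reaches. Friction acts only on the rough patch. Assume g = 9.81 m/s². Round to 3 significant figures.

Spring energy: E₀ = ½kx² = ½(3240)(0.432)² = 302.33 J
Friction: W_f = μ_k mg d = (0.25)(16.6)(9.81)(3.06) = 124.6 J
Energy at base of ramp: E = 302.33 − 124.6 = 177.75 J
At max height all remaining energy is PE: mgh = E ⇒ h = E/(mg) = 177.75/(16.6 × 9.81) = 1.092 m

h = 1.09 m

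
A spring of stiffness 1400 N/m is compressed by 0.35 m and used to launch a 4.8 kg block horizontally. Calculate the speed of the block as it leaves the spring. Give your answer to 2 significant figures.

The block leaves the spring when the spring is at natural length, so ½kx² = ½mv²
v = x√(k/m) = 0.35 × √(1400/4.8) = 5.977 m/s

v = 6.0 m/s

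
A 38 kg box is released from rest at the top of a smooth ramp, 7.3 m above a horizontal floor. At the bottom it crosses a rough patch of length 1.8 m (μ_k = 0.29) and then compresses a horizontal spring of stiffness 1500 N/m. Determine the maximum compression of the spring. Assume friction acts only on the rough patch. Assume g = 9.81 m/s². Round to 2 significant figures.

Initial energy: E₁ = mgh = (38)(9.81)(7.3) = 2721.3 J
Friction removes W_f = μ_k mg d = (0.29)(38)(9.81)(1.8) = 194.6 J
Energy reaching the spring: E = 2721.3 − 194.6 = 2526.7 J
At max compression ½kx² = E ⇒ x = √(2E/k) = √(2 × 2526.7/1500) = 1.835 m

x = 1.8 m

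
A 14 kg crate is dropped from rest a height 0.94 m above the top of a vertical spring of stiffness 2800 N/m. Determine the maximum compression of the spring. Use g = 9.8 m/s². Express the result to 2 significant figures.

Take the reference level at the top of the uncompressed spring. At max compression the crate has fallen H + x and is momentarily at rest:
mg(H + x) = ½kx²
½(2800)x² − (14)(9.8)x − (14)(9.8)(0.94) = 0
1400x² − 137.2x − 129.0 = 0
x = [137.2 + √(18824 + 722221)]/(2 × 1400) = 0.3564 m

x = 0.36 m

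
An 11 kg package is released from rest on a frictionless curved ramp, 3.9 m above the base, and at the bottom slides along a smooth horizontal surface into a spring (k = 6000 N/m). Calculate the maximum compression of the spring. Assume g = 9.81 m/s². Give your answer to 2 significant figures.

x = 0.37 m

Gravitational PE at the top equals spring PE at max compression: mgh = ½kx²
x = √(2mgh/k) = √(2 × 11 × 9.81 × 3.9 / 6000) = 0.3745 m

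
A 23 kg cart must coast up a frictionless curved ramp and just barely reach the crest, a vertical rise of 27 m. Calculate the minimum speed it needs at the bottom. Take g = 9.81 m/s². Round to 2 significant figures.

At the top it is momentarily at rest, so all KE converts to PE: ½mv² = mgh
v = √(2gh) = √(2 × 9.81 × 27) = 23.02 m/s

v = 23 m/s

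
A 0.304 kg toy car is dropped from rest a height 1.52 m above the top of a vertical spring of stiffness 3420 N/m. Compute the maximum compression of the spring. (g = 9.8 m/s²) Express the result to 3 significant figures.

x = 0.0523 m

Measuring PE from the top of the relaxed spring, at max compression the car has dropped H + x with zero KE, so:
mg(H + x) = ½kx²
½(3420)x² − (0.304)(9.8)x − (0.304)(9.8)(1.52) = 0
1710x² − 2.979x − 4.528 = 0
x = [2.979 + √(8.876 + 30974)]/(2 × 1710) = 0.05234 m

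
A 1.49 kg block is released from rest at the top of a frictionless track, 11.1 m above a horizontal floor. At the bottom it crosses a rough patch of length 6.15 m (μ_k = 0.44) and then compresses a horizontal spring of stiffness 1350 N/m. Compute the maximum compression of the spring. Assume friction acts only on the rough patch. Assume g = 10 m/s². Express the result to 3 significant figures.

Initial energy: E₁ = mgh = (1.49)(10)(11.1) = 165.39 J
Friction removes W_f = μ_k mg d = (0.44)(1.49)(10)(6.15) = 40.32 J
Energy reaching the spring: E = 165.39 − 40.32 = 125.07 J
At max compression ½kx² = E ⇒ x = √(2E/k) = √(2 × 125.07/1350) = 0.4305 m

x = 0.430 m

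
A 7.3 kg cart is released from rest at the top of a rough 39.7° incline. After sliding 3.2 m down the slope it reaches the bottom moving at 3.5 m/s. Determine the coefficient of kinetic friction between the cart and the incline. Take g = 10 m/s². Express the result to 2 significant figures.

Energy balance down the incline: mg L sinθ − ½mv² = μ_k (mg cosθ) L
mgL sinθ = 149.22 J; ½mv² = 44.712 J
W_f = 149.22 − 44.712 = 104.5 J
μ_k = W_f/(mg cosθ · L) = 104.5/(56.17 × 3.2) = 0.5814

μ_k = 0.58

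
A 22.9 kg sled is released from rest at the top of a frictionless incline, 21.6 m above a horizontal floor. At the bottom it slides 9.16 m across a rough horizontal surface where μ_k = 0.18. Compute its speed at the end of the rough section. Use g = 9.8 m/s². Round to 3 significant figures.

Energy at the top = energy at the end + work done against friction:
mgh = ½mv² + μ_k m g d
W_f = μ_k mg d = (0.18)(22.9)(9.8)(9.16) = 370.0 J
½mv² = mgh − W_f = 4847.5 − 370.0 = 4477.4 J
v = √(2 × 4477.4/22.9) = 19.77 m/s

v = 19.8 m/s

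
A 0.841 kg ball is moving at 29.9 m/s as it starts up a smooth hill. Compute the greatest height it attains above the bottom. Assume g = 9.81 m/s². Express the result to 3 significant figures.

Setting KE at the bottom equal to PE gained: ½mv² = mgh
h = v²/(2g) = 29.9²/(2 × 9.81) = 45.57 m

h = 45.6 m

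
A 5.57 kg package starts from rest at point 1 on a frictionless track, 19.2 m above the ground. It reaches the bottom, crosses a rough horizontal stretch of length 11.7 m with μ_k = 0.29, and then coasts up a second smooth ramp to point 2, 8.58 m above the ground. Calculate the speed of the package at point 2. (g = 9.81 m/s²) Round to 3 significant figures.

Energy at 1: mgh₁ = (5.57)(9.81)(19.2) = 1049.1 J
Friction loss: W_f = μ_k mg d = 185.4 J
At 2: ½mv² + mgh₂ = mgh₁ − W_f
½mv² = 1049.1 − 185.4 − 468.83 = 394.90 J
v = √(2 × 394.90/5.57) = 11.91 m/s

v = 11.9 m/s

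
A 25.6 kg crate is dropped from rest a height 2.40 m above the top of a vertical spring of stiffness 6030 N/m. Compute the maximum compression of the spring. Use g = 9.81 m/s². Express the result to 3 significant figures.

x = 0.491 m

Take the reference level at the top of the uncompressed spring. At max compression the crate has fallen H + x and is momentarily at rest:
mg(H + x) = ½kx²
½(6030)x² − (25.6)(9.81)x − (25.6)(9.81)(2.40) = 0
3015x² − 251.1x − 602.7 = 0
x = [251.1 + √(63069 + 7.2689e+06)]/(2 × 3015) = 0.4907 m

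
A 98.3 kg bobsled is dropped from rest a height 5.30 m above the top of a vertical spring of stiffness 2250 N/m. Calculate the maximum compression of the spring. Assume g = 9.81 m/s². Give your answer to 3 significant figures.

Take the reference level at the top of the uncompressed spring. At max compression the bobsled has fallen H + x and is momentarily at rest:
mg(H + x) = ½kx²
½(2250)x² − (98.3)(9.81)x − (98.3)(9.81)(5.30) = 0
1125x² − 964.3x − 5111 = 0
x = [964.3 + √(929919 + 2.2999e+07)]/(2 × 1125) = 2.603 m

x = 2.60 m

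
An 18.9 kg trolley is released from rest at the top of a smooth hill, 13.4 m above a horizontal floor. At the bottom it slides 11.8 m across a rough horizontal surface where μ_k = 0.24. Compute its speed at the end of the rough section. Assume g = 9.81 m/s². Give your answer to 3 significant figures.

Energy bookkeeping (friction removes W_f = μ_k N d):
mgh = ½mv² + μ_k m g d
W_f = μ_k mg d = (0.24)(18.9)(9.81)(11.8) = 525.1 J
½mv² = mgh − W_f = 2484.5 − 525.1 = 1959.4 J
v = √(2 × 1959.4/18.9) = 14.40 m/s

v = 14.4 m/s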